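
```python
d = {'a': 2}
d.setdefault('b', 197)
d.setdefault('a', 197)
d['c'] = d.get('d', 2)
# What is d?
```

After line 1: d = {'a': 2}
After line 2 (setdefault adds 'b'=197): d = {'a': 2, 'b': 197}
After line 3 (setdefault 'a' no-op, already exists): d = {'a': 2, 'b': 197}
After line 4 (get('d', 2) returns default since 'd' not in d): d = {'a': 2, 'b': 197, 'c': 2}

{'a': 2, 'b': 197, 'c': 2}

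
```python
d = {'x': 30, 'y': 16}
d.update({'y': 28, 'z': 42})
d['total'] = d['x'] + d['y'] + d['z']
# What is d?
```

After line 1: d = {'x': 30, 'y': 16}
After line 2 (y overwritten, z added): d = {'x': 30, 'y': 28, 'z': 42}
After line 3 (total = 30 + 28 + 42 = 100): d = {'x': 30, 'y': 28, 'z': 42, 'total': 100}

{'x': 30, 'y': 28, 'z': 42, 'total': 100}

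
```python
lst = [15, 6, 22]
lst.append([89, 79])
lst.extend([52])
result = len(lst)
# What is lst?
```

After line 1: lst = [15, 6, 22]
After line 2 (append adds [89, 79] as single element): lst = [15, 6, 22, [89, 79]]
After line 3 (extend unpacks [52], adds 52): lst = [15, 6, 22, [89, 79], 52]
After line 4: result = len(lst) = 5

[15, 6, 22, [89, 79], 52]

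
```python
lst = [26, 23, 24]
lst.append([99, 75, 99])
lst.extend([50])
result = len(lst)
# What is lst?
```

After line 1: lst = [26, 23, 24]
After line 2 (append adds [99, 75, 99] as single element): lst = [26, 23, 24, [99, 75, 99]]
After line 3 (extend unpacks [50], adds 50): lst = [26, 23, 24, [99, 75, 99], 50]
After line 4: result = len(lst) = 5

[26, 23, 24, [99, 75, 99], 50]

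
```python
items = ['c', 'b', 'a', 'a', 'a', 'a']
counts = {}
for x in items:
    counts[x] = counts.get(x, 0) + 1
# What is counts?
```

Initial: counts = {}, items = ['c', 'b', 'a', 'a', 'a', 'a']
See 'c': counts = {'c': 1}
See 'b': counts = {'c': 1, 'b': 1}
See 'a': counts = {'c': 1, 'b': 1, 'a': 1}
See 'a': counts = {'c': 1, 'b': 1, 'a': 2}
See 'a': counts = {'c': 1, 'b': 1, 'a': 3}
See 'a': counts = {'c': 1, 'b': 1, 'a': 4}

{'c': 1, 'b': 1, 'a': 4}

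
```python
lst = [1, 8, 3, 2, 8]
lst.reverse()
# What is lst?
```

[8, 2, 3, 8, 1]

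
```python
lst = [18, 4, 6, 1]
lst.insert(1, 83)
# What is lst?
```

[18, 83, 4, 6, 1]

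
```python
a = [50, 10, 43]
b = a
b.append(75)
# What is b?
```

After line 1: a = [50, 10, 43]
After line 2 (b = a is an alias, same object): a = [50, 10, 43], b = [50, 10, 43]
After line 3 (b.append mutates the shared list): a = [50, 10, 43, 75], b = [50, 10, 43, 75]

[50, 10, 43, 75]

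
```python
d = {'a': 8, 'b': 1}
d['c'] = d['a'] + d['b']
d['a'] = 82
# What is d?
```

After line 1: d = {'a': 8, 'b': 1}
After line 2 (d['c'] = 8 + 1): d = {'a': 8, 'b': 1, 'c': 9}
After line 3: d = {'a': 82, 'b': 1, 'c': 9}

{'a': 82, 'b': 1, 'c': 9}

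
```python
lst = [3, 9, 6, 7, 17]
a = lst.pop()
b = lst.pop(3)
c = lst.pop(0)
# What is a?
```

After line 1: lst = [3, 9, 6, 7, 17]
After line 2 (pop() -> a = 17): lst = [3, 9, 6, 7]
After line 3 (pop(3) -> b = 7): lst = [3, 9, 6]
After line 4 (pop(0) -> c = 3): lst = [9, 6]

17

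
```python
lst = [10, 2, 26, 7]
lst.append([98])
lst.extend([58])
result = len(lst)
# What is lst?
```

After line 1: lst = [10, 2, 26, 7]
After line 2 (append adds [98] as single element): lst = [10, 2, 26, 7, [98]]
After line 3 (extend unpacks [58], adds 58): lst = [10, 2, 26, 7, [98], 58]
After line 4: result = len(lst) = 6

[10, 2, 26, 7, [98], 58]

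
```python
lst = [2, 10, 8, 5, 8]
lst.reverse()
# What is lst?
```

[8, 5, 8, 10, 2]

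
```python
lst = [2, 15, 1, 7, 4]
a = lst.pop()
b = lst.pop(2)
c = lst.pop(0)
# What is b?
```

After line 1: lst = [2, 15, 1, 7, 4]
After line 2 (pop() -> a = 4): lst = [2, 15, 1, 7]
After line 3 (pop(2) -> b = 1): lst = [2, 15, 7]
After line 4 (pop(0) -> c = 2): lst = [15, 7]

1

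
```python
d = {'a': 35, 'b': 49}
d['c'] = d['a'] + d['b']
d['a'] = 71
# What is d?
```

After line 1: d = {'a': 35, 'b': 49}
After line 2 (d['c'] = 35 + 49): d = {'a': 35, 'b': 49, 'c': 84}
After line 3: d = {'a': 71, 'b': 49, 'c': 84}

{'a': 71, 'b': 49, 'c': 84}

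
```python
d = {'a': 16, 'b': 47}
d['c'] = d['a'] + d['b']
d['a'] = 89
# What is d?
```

After line 1: d = {'a': 16, 'b': 47}
After line 2 (d['c'] = 16 + 47): d = {'a': 16, 'b': 47, 'c': 63}
After line 3: d = {'a': 89, 'b': 47, 'c': 63}

{'a': 89, 'b': 47, 'c': 63}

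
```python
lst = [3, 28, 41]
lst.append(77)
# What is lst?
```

[3, 28, 41, 77]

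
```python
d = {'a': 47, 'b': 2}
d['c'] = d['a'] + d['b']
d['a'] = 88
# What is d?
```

After line 1: d = {'a': 47, 'b': 2}
After line 2 (d['c'] = 47 + 2): d = {'a': 47, 'b': 2, 'c': 49}
After line 3: d = {'a': 88, 'b': 2, 'c': 49}

{'a': 88, 'b': 2, 'c': 49}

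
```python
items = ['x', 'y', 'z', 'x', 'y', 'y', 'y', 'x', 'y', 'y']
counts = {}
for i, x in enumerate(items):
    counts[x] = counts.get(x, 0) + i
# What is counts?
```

Initial: counts = {}, items = ['x', 'y', 'z', 'x', 'y', 'y', 'y', 'x', 'y', 'y']
i=0, x='x': counts = {'x': 0}
i=1, x='y': counts = {'x': 0, 'y': 1}
i=2, x='z': counts = {'x': 0, 'y': 1, 'z': 2}
i=3, x='x': counts = {'x': 3, 'y': 1, 'z': 2}
i=4, x='y': counts = {'x': 3, 'y': 5, 'z': 2}
i=5, x='y': counts = {'x': 3, 'y': 10, 'z': 2}
i=6, x='y': counts = {'x': 3, 'y': 16, 'z': 2}
i=7, x='x': counts = {'x': 10, 'y': 16, 'z': 2}
i=8, x='y': counts = {'x': 10, 'y': 24, 'z': 2}
i=9, x='y': counts = {'x': 10, 'y': 33, 'z': 2}

{'x': 10, 'y': 33, 'z': 2}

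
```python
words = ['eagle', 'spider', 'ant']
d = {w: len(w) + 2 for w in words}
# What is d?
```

{'eagle': 7, 'spider': 8, 'ant': 5}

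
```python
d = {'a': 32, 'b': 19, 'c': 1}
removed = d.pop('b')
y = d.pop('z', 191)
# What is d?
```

After line 1: d = {'a': 32, 'b': 19, 'c': 1}
After line 2 (pop 'b' returns 19): d = {'a': 32, 'c': 1}, removed = 19
After line 3 (pop 'z' missing, returns default 191): d = {'a': 32, 'c': 1}, y = 191

{'a': 32, 'c': 1}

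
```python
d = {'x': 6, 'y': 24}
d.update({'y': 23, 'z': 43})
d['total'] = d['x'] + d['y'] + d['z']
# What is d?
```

After line 1: d = {'x': 6, 'y': 24}
After line 2 (y overwritten, z added): d = {'x': 6, 'y': 23, 'z': 43}
After line 3 (total = 6 + 23 + 43 = 72): d = {'x': 6, 'y': 23, 'z': 43, 'total': 72}

{'x': 6, 'y': 23, 'z': 43, 'total': 72}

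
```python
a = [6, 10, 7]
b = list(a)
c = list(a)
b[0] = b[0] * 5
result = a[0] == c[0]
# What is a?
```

After line 1: a = [6, 10, 7]
After line 2 (b = list(a), copy): a = [6, 10, 7], b = [6, 10, 7]
After line 3 (c = list(a) is a copy, new object): c = [6, 10, 7]
After line 4 (b[0] = 6 * 5 = 30; only b mutates (copy)): a = [6, 10, 7], b = [30, 10, 7], c = [6, 10, 7]
After line 5 (a[0] = 6, c[0] = 6; result = True)

[6, 10, 7]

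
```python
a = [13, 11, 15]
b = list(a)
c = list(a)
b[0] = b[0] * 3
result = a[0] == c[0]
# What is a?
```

After line 1: a = [13, 11, 15]
After line 2 (b = list(a), copy): a = [13, 11, 15], b = [13, 11, 15]
After line 3 (c = list(a) is a copy, new object): c = [13, 11, 15]
After line 4 (b[0] = 13 * 3 = 39; only b mutates (copy)): a = [13, 11, 15], b = [39, 11, 15], c = [13, 11, 15]
After line 5 (a[0] = 13, c[0] = 13; result = True)

[13, 11, 15]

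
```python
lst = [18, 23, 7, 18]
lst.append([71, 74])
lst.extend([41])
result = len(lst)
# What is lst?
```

After line 1: lst = [18, 23, 7, 18]
After line 2 (append adds [71, 74] as single element): lst = [18, 23, 7, 18, [71, 74]]
After line 3 (extend unpacks [41], adds 41): lst = [18, 23, 7, 18, [71, 74], 41]
After line 4: result = len(lst) = 6

[18, 23, 7, 18, [71, 74], 41]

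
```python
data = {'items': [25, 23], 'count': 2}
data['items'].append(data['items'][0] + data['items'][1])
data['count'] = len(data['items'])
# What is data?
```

After line 1: data = {'items': [25, 23], 'count': 2}
After line 2 (append 25 + 23 = 48): data = {'items': [25, 23, 48], 'count': 2}
After line 3 (count = len(items) = 3): data = {'items': [25, 23, 48], 'count': 3}

{'items': [25, 23, 48], 'count': 3}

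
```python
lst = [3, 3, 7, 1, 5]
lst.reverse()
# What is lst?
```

[5, 1, 7, 3, 3]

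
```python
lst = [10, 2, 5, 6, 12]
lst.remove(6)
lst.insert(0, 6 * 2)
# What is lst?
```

After line 1: lst = [10, 2, 5, 6, 12]
After line 2 (remove first 6): lst = [10, 2, 5, 12]
After line 3 (insert 12 at index 0): lst = [12, 10, 2, 5, 12]

[12, 10, 2, 5, 12]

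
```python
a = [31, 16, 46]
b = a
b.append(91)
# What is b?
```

After line 1: a = [31, 16, 46]
After line 2 (b = a is an alias, same object): a = [31, 16, 46], b = [31, 16, 46]
After line 3 (b.append mutates the shared list): a = [31, 16, 46, 91], b = [31, 16, 46, 91]

[31, 16, 46, 91]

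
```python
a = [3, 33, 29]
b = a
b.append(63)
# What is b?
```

After line 1: a = [3, 33, 29]
After line 2 (b = a is an alias, same object): a = [3, 33, 29], b = [3, 33, 29]
After line 3 (b.append mutates the shared list): a = [3, 33, 29, 63], b = [3, 33, 29, 63]

[3, 33, 29, 63]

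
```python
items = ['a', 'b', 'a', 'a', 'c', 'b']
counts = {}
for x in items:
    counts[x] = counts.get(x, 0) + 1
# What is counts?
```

Initial: counts = {}, items = ['a', 'b', 'a', 'a', 'c', 'b']
See 'a': counts = {'a': 1}
See 'b': counts = {'a': 1, 'b': 1}
See 'a': counts = {'a': 2, 'b': 1}
See 'a': counts = {'a': 3, 'b': 1}
See 'c': counts = {'a': 3, 'b': 1, 'c': 1}
See 'b': counts = {'a': 3, 'b': 2, 'c': 1}

{'a': 3, 'b': 2, 'c': 1}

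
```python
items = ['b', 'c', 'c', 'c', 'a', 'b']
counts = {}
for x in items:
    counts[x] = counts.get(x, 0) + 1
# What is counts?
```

Initial: counts = {}, items = ['b', 'c', 'c', 'c', 'a', 'b']
See 'b': counts = {'b': 1}
See 'c': counts = {'b': 1, 'c': 1}
See 'c': counts = {'b': 1, 'c': 2}
See 'c': counts = {'b': 1, 'c': 3}
See 'a': counts = {'b': 1, 'c': 3, 'a': 1}
See 'b': counts = {'b': 2, 'c': 3, 'a': 1}

{'b': 2, 'c': 3, 'a': 1}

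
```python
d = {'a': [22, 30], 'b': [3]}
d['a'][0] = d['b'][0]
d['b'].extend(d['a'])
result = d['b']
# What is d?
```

After line 1: d = {'a': [22, 30], 'b': [3]}
After line 2 (a[0] = b[0] = 3): d = {'a': [3, 30], 'b': [3]}
After line 3 (b.extend(a) appends [3, 30]): d = {'a': [3, 30], 'b': [3, 3, 30]}
After line 4: result = d['b'] = [3, 3, 30]

{'a': [3, 30], 'b': [3, 3, 30]}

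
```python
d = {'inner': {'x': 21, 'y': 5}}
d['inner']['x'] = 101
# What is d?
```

After line 1: d = {'inner': {'x': 21, 'y': 5}}
After line 2 (inner x overwritten): d = {'inner': {'x': 101, 'y': 5}}

{'inner': {'x': 101, 'y': 5}}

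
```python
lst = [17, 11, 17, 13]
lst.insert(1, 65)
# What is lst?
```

[17, 65, 11, 17, 13]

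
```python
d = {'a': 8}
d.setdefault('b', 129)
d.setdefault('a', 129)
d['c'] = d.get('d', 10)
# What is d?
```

After line 1: d = {'a': 8}
After line 2 (setdefault adds 'b'=129): d = {'a': 8, 'b': 129}
After line 3 (setdefault 'a' no-op, already exists): d = {'a': 8, 'b': 129}
After line 4 (get('d', 10) returns default since 'd' not in d): d = {'a': 8, 'b': 129, 'c': 10}

{'a': 8, 'b': 129, 'c': 10}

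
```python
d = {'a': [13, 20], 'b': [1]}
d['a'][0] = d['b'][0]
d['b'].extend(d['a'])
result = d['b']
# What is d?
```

After line 1: d = {'a': [13, 20], 'b': [1]}
After line 2 (a[0] = b[0] = 1): d = {'a': [1, 20], 'b': [1]}
After line 3 (b.extend(a) appends [1, 20]): d = {'a': [1, 20], 'b': [1, 1, 20]}
After line 4: result = d['b'] = [1, 1, 20]

{'a': [1, 20], 'b': [1, 1, 20]}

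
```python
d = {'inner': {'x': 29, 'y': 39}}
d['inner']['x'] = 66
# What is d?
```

After line 1: d = {'inner': {'x': 29, 'y': 39}}
After line 2 (inner x overwritten): d = {'inner': {'x': 66, 'y': 39}}

{'inner': {'x': 66, 'y': 39}}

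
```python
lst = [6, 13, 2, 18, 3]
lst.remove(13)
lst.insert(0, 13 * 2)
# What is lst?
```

After line 1: lst = [6, 13, 2, 18, 3]
After line 2 (remove first 13): lst = [6, 2, 18, 3]
After line 3 (insert 26 at index 0): lst = [26, 6, 2, 18, 3]

[26, 6, 2, 18, 3]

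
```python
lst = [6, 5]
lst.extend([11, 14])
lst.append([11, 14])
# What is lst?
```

After line 1: lst = [6, 5]
After line 2 (extend unpacks [11, 14]): lst = [6, 5, 11, 14]
After line 3 (append adds [11, 14] as single element): lst = [6, 5, 11, 14, [11, 14]]

[6, 5, 11, 14, [11, 14]]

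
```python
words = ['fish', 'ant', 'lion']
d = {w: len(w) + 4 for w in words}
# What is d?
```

{'fish': 8, 'ant': 7, 'lion': 8}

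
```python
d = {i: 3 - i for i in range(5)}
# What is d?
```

{0: 3, 1: 2, 2: 1, 3: 0, 4: -1}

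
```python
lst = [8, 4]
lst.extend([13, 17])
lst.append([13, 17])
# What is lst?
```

After line 1: lst = [8, 4]
After line 2 (extend unpacks [13, 17]): lst = [8, 4, 13, 17]
After line 3 (append adds [13, 17] as single element): lst = [8, 4, 13, 17, [13, 17]]

[8, 4, 13, 17, [13, 17]]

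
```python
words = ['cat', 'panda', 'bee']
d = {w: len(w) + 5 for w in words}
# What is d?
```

{'cat': 8, 'panda': 10, 'bee': 8}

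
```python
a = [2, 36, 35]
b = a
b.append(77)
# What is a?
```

After line 1: a = [2, 36, 35]
After line 2 (b = a is an alias, same object): a = [2, 36, 35], b = [2, 36, 35]
After line 3 (b.append mutates the shared list): a = [2, 36, 35, 77], b = [2, 36, 35, 77]

[2, 36, 35, 77]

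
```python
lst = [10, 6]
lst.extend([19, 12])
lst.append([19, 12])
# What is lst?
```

After line 1: lst = [10, 6]
After line 2 (extend unpacks [19, 12]): lst = [10, 6, 19, 12]
After line 3 (append adds [19, 12] as single element): lst = [10, 6, 19, 12, [19, 12]]

[10, 6, 19, 12, [19, 12]]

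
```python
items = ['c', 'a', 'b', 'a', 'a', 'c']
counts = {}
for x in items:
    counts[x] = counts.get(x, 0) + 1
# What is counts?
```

Initial: counts = {}, items = ['c', 'a', 'b', 'a', 'a', 'c']
See 'c': counts = {'c': 1}
See 'a': counts = {'c': 1, 'a': 1}
See 'b': counts = {'c': 1, 'a': 1, 'b': 1}
See 'a': counts = {'c': 1, 'a': 2, 'b': 1}
See 'a': counts = {'c': 1, 'a': 3, 'b': 1}
See 'c': counts = {'c': 2, 'a': 3, 'b': 1}

{'c': 2, 'a': 3, 'b': 1}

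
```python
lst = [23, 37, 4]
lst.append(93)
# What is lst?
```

[23, 37, 4, 93]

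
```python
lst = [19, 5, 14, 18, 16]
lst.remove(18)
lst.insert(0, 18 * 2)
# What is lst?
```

After line 1: lst = [19, 5, 14, 18, 16]
After line 2 (remove first 18): lst = [19, 5, 14, 16]
After line 3 (insert 36 at index 0): lst = [36, 19, 5, 14, 16]

[36, 19, 5, 14, 16]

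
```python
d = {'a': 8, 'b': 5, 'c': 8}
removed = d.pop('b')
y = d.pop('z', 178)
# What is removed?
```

After line 1: d = {'a': 8, 'b': 5, 'c': 8}
After line 2 (pop 'b' returns 5): d = {'a': 8, 'c': 8}, removed = 5
After line 3 (pop 'z' missing, returns default 178): d = {'a': 8, 'c': 8}, y = 178

5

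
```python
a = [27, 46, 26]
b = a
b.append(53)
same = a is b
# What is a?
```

After line 1: a = [27, 46, 26]
After line 2 (b = a is an alias, same object): a = [27, 46, 26], b = [27, 46, 26]
After line 3 (b.append mutates the shared list): a = [27, 46, 26, 53], b = [27, 46, 26, 53]
After line 4 (same = a is b; same object -> True): same = True

[27, 46, 26, 53]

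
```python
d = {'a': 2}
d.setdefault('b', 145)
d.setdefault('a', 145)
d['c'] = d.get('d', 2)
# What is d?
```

After line 1: d = {'a': 2}
After line 2 (setdefault adds 'b'=145): d = {'a': 2, 'b': 145}
After line 3 (setdefault 'a' no-op, already exists): d = {'a': 2, 'b': 145}
After line 4 (get('d', 2) returns default since 'd' not in d): d = {'a': 2, 'b': 145, 'c': 2}

{'a': 2, 'b': 145, 'c': 2}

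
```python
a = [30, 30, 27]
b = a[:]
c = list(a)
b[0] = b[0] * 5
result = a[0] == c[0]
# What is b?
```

After line 1: a = [30, 30, 27]
After line 2 (b = a[:], copy): a = [30, 30, 27], b = [30, 30, 27]
After line 3 (c = list(a) is a copy, new object): c = [30, 30, 27]
After line 4 (b[0] = 30 * 5 = 150; only b mutates (copy)): a = [30, 30, 27], b = [150, 30, 27], c = [30, 30, 27]
After line 5 (a[0] = 30, c[0] = 30; result = True)

[150, 30, 27]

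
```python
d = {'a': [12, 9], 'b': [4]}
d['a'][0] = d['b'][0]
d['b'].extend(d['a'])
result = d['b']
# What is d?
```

After line 1: d = {'a': [12, 9], 'b': [4]}
After line 2 (a[0] = b[0] = 4): d = {'a': [4, 9], 'b': [4]}
After line 3 (b.extend(a) appends [4, 9]): d = {'a': [4, 9], 'b': [4, 4, 9]}
After line 4: result = d['b'] = [4, 4, 9]

{'a': [4, 9], 'b': [4, 4, 9]}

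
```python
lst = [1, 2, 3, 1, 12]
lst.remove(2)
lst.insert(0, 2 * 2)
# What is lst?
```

After line 1: lst = [1, 2, 3, 1, 12]
After line 2 (remove first 2): lst = [1, 3, 1, 12]
After line 3 (insert 4 at index 0): lst = [4, 1, 3, 1, 12]

[4, 1, 3, 1, 12]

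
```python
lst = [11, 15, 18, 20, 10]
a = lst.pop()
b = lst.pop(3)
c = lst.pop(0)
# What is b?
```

After line 1: lst = [11, 15, 18, 20, 10]
After line 2 (pop() -> a = 10): lst = [11, 15, 18, 20]
After line 3 (pop(3) -> b = 20): lst = [11, 15, 18]
After line 4 (pop(0) -> c = 11): lst = [15, 18]

20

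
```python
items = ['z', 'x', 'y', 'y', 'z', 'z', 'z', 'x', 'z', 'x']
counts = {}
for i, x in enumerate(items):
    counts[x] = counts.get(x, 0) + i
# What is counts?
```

Initial: counts = {}, items = ['z', 'x', 'y', 'y', 'z', 'z', 'z', 'x', 'z', 'x']
i=0, x='z': counts = {'z': 0}
i=1, x='x': counts = {'z': 0, 'x': 1}
i=2, x='y': counts = {'z': 0, 'x': 1, 'y': 2}
i=3, x='y': counts = {'z': 0, 'x': 1, 'y': 5}
i=4, x='z': counts = {'z': 4, 'x': 1, 'y': 5}
i=5, x='z': counts = {'z': 9, 'x': 1, 'y': 5}
i=6, x='z': counts = {'z': 15, 'x': 1, 'y': 5}
i=7, x='x': counts = {'z': 15, 'x': 8, 'y': 5}
i=8, x='z': counts = {'z': 23, 'x': 8, 'y': 5}
i=9, x='x': counts = {'z': 23, 'x': 17, 'y': 5}

{'z': 23, 'x': 17, 'y': 5}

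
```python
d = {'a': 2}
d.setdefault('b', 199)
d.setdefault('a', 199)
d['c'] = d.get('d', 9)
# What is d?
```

After line 1: d = {'a': 2}
After line 2 (setdefault adds 'b'=199): d = {'a': 2, 'b': 199}
After line 3 (setdefault 'a' no-op, already exists): d = {'a': 2, 'b': 199}
After line 4 (get('d', 9) returns default since 'd' not in d): d = {'a': 2, 'b': 199, 'c': 9}

{'a': 2, 'b': 199, 'c': 9}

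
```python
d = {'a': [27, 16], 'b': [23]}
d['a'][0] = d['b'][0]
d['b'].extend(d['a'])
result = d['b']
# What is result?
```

After line 1: d = {'a': [27, 16], 'b': [23]}
After line 2 (a[0] = b[0] = 23): d = {'a': [23, 16], 'b': [23]}
After line 3 (b.extend(a) appends [23, 16]): d = {'a': [23, 16], 'b': [23, 23, 16]}
After line 4: result = d['b'] = [23, 23, 16]

[23, 23, 16]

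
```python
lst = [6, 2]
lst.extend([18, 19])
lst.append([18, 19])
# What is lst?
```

After line 1: lst = [6, 2]
After line 2 (extend unpacks [18, 19]): lst = [6, 2, 18, 19]
After line 3 (append adds [18, 19] as single element): lst = [6, 2, 18, 19, [18, 19]]

[6, 2, 18, 19, [18, 19]]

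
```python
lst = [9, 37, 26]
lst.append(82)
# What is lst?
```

[9, 37, 26, 82]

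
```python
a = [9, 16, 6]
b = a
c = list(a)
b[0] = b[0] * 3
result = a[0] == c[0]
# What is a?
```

After line 1: a = [9, 16, 6]
After line 2 (b = a, alias): a = [9, 16, 6], b = [9, 16, 6]
After line 3 (c = list(a) is a copy, new object): c = [9, 16, 6]
After line 4 (b[0] = 9 * 3 = 27; mutates shared a/b): a = b = [27, 16, 6], c = [9, 16, 6]
After line 5 (a[0] = 27, c[0] = 9; result = False)

[27, 16, 6]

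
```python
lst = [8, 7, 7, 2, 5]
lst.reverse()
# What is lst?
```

[5, 2, 7, 7, 8]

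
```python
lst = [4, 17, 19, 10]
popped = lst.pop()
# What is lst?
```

[4, 17, 19]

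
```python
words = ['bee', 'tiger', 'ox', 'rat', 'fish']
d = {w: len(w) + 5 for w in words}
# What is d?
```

{'bee': 8, 'tiger': 10, 'ox': 7, 'rat': 8, 'fish': 9}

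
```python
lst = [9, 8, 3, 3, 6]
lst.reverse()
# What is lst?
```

[6, 3, 3, 8, 9]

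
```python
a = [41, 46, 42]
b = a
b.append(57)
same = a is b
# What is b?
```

After line 1: a = [41, 46, 42]
After line 2 (b = a is an alias, same object): a = [41, 46, 42], b = [41, 46, 42]
After line 3 (b.append mutates the shared list): a = [41, 46, 42, 57], b = [41, 46, 42, 57]
After line 4 (same = a is b; same object -> True): same = True

[41, 46, 42, 57]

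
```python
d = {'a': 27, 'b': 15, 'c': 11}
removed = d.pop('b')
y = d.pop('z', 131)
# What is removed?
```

After line 1: d = {'a': 27, 'b': 15, 'c': 11}
After line 2 (pop 'b' returns 15): d = {'a': 27, 'c': 11}, removed = 15
After line 3 (pop 'z' missing, returns default 131): d = {'a': 27, 'c': 11}, y = 131

15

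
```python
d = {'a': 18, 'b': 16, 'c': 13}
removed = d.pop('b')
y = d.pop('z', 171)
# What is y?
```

After line 1: d = {'a': 18, 'b': 16, 'c': 13}
After line 2 (pop 'b' returns 16): d = {'a': 18, 'c': 13}, removed = 16
After line 3 (pop 'z' missing, returns default 171): d = {'a': 18, 'c': 13}, y = 171

171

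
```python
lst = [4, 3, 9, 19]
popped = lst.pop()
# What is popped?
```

19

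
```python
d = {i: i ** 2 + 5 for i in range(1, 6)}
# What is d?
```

{1: 6, 2: 9, 3: 14, 4: 21, 5: 30}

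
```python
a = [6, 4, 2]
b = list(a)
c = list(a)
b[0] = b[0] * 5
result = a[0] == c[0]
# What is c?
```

After line 1: a = [6, 4, 2]
After line 2 (b = list(a), copy): a = [6, 4, 2], b = [6, 4, 2]
After line 3 (c = list(a) is a copy, new object): c = [6, 4, 2]
After line 4 (b[0] = 6 * 5 = 30; only b mutates (copy)): a = [6, 4, 2], b = [30, 4, 2], c = [6, 4, 2]
After line 5 (a[0] = 6, c[0] = 6; result = True)

[6, 4, 2]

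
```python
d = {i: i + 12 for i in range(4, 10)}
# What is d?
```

{4: 16, 5: 17, 6: 18, 7: 19, 8: 20, 9: 21}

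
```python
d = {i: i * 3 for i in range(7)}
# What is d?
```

{0: 0, 1: 3, 2: 6, 3: 9, 4: 12, 5: 15, 6: 18}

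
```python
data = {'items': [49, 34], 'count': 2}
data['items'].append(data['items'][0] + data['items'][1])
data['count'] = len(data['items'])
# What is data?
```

After line 1: data = {'items': [49, 34], 'count': 2}
After line 2 (append 49 + 34 = 83): data = {'items': [49, 34, 83], 'count': 2}
After line 3 (count = len(items) = 3): data = {'items': [49, 34, 83], 'count': 3}

{'items': [49, 34, 83], 'count': 3}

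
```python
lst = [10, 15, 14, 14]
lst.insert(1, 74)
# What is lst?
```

[10, 74, 15, 14, 14]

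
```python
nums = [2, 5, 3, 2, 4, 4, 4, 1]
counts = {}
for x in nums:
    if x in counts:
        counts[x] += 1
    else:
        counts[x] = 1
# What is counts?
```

Initial: counts = {}, nums = [2, 5, 3, 2, 4, 4, 4, 1]
See 2: counts = {2: 1}
See 5: counts = {2: 1, 5: 1}
See 3: counts = {2: 1, 5: 1, 3: 1}
See 2: counts = {2: 2, 5: 1, 3: 1}
See 4: counts = {2: 2, 5: 1, 3: 1, 4: 1}
See 4: counts = {2: 2, 5: 1, 3: 1, 4: 2}
See 4: counts = {2: 2, 5: 1, 3: 1, 4: 3}
See 1: counts = {2: 2, 5: 1, 3: 1, 4: 3, 1: 1}

{2: 2, 5: 1, 3: 1, 4: 3, 1: 1}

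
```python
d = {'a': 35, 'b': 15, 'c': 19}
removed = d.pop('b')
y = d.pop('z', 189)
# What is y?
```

After line 1: d = {'a': 35, 'b': 15, 'c': 19}
After line 2 (pop 'b' returns 15): d = {'a': 35, 'c': 19}, removed = 15
After line 3 (pop 'z' missing, returns default 189): d = {'a': 35, 'c': 19}, y = 189

189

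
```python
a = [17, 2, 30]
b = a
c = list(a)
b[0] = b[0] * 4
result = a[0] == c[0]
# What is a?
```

After line 1: a = [17, 2, 30]
After line 2 (b = a, alias): a = [17, 2, 30], b = [17, 2, 30]
After line 3 (c = list(a) is a copy, new object): c = [17, 2, 30]
After line 4 (b[0] = 17 * 4 = 68; mutates shared a/b): a = b = [68, 2, 30], c = [17, 2, 30]
After line 5 (a[0] = 68, c[0] = 17; result = False)

[68, 2, 30]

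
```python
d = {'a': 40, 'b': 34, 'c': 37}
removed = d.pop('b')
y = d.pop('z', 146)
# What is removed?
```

After line 1: d = {'a': 40, 'b': 34, 'c': 37}
After line 2 (pop 'b' returns 34): d = {'a': 40, 'c': 37}, removed = 34
After line 3 (pop 'z' missing, returns default 146): d = {'a': 40, 'c': 37}, y = 146

34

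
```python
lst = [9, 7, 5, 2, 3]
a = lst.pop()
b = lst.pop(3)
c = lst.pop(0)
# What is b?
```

After line 1: lst = [9, 7, 5, 2, 3]
After line 2 (pop() -> a = 3): lst = [9, 7, 5, 2]
After line 3 (pop(3) -> b = 2): lst = [9, 7, 5]
After line 4 (pop(0) -> c = 9): lst = [7, 5]

2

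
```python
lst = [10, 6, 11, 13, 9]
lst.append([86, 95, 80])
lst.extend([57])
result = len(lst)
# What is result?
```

After line 1: lst = [10, 6, 11, 13, 9]
After line 2 (append adds [86, 95, 80] as single element): lst = [10, 6, 11, 13, 9, [86, 95, 80]]
After line 3 (extend unpacks [57], adds 57): lst = [10, 6, 11, 13, 9, [86, 95, 80], 57]
After line 4: result = len(lst) = 7

7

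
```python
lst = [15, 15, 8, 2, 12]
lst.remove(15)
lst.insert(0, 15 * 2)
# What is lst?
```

After line 1: lst = [15, 15, 8, 2, 12]
After line 2 (remove first 15): lst = [15, 8, 2, 12]
After line 3 (insert 30 at index 0): lst = [30, 15, 8, 2, 12]

[30, 15, 8, 2, 12]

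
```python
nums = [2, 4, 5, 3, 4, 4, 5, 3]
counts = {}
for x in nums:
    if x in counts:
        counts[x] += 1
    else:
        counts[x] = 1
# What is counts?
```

Initial: counts = {}, nums = [2, 4, 5, 3, 4, 4, 5, 3]
See 2: counts = {2: 1}
See 4: counts = {2: 1, 4: 1}
See 5: counts = {2: 1, 4: 1, 5: 1}
See 3: counts = {2: 1, 4: 1, 5: 1, 3: 1}
See 4: counts = {2: 1, 4: 2, 5: 1, 3: 1}
See 4: counts = {2: 1, 4: 3, 5: 1, 3: 1}
See 5: counts = {2: 1, 4: 3, 5: 2, 3: 1}
See 3: counts = {2: 1, 4: 3, 5: 2, 3: 2}

{2: 1, 4: 3, 5: 2, 3: 2}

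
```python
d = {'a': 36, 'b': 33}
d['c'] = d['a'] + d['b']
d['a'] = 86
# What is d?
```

After line 1: d = {'a': 36, 'b': 33}
After line 2 (d['c'] = 36 + 33): d = {'a': 36, 'b': 33, 'c': 69}
After line 3: d = {'a': 86, 'b': 33, 'c': 69}

{'a': 86, 'b': 33, 'c': 69}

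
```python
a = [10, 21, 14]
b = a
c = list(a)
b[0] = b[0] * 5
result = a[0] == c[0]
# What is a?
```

After line 1: a = [10, 21, 14]
After line 2 (b = a, alias): a = [10, 21, 14], b = [10, 21, 14]
After line 3 (c = list(a) is a copy, new object): c = [10, 21, 14]
After line 4 (b[0] = 10 * 5 = 50; mutates shared a/b): a = b = [50, 21, 14], c = [10, 21, 14]
After line 5 (a[0] = 50, c[0] = 10; result = False)

[50, 21, 14]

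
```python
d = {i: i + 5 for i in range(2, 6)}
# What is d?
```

{2: 7, 3: 8, 4: 9, 5: 10}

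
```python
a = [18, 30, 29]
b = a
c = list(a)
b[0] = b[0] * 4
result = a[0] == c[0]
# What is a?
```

After line 1: a = [18, 30, 29]
After line 2 (b = a, alias): a = [18, 30, 29], b = [18, 30, 29]
After line 3 (c = list(a) is a copy, new object): c = [18, 30, 29]
After line 4 (b[0] = 18 * 4 = 72; mutates shared a/b): a = b = [72, 30, 29], c = [18, 30, 29]
After line 5 (a[0] = 72, c[0] = 18; result = False)

[72, 30, 29]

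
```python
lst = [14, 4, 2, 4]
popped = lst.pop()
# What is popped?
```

4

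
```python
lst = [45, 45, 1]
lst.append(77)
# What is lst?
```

[45, 45, 1, 77]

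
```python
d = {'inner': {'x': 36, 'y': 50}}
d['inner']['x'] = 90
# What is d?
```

After line 1: d = {'inner': {'x': 36, 'y': 50}}
After line 2 (inner x overwritten): d = {'inner': {'x': 90, 'y': 50}}

{'inner': {'x': 90, 'y': 50}}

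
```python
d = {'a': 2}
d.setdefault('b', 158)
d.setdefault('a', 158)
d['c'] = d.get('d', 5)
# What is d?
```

After line 1: d = {'a': 2}
After line 2 (setdefault adds 'b'=158): d = {'a': 2, 'b': 158}
After line 3 (setdefault 'a' no-op, already exists): d = {'a': 2, 'b': 158}
After line 4 (get('d', 5) returns default since 'd' not in d): d = {'a': 2, 'b': 158, 'c': 5}

{'a': 2, 'b': 158, 'c': 5}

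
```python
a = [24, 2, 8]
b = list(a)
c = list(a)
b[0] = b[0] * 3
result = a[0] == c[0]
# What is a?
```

After line 1: a = [24, 2, 8]
After line 2 (b = list(a), copy): a = [24, 2, 8], b = [24, 2, 8]
After line 3 (c = list(a) is a copy, new object): c = [24, 2, 8]
After line 4 (b[0] = 24 * 3 = 72; only b mutates (copy)): a = [24, 2, 8], b = [72, 2, 8], c = [24, 2, 8]
After line 5 (a[0] = 24, c[0] = 24; result = True)

[24, 2, 8]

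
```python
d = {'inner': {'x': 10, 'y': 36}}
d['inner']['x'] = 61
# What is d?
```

After line 1: d = {'inner': {'x': 10, 'y': 36}}
After line 2 (inner x overwritten): d = {'inner': {'x': 61, 'y': 36}}

{'inner': {'x': 61, 'y': 36}}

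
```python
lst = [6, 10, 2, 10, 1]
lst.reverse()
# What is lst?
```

[1, 10, 2, 10, 6]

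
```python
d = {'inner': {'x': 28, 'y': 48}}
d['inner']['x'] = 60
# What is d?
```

After line 1: d = {'inner': {'x': 28, 'y': 48}}
After line 2 (inner x overwritten): d = {'inner': {'x': 60, 'y': 48}}

{'inner': {'x': 60, 'y': 48}}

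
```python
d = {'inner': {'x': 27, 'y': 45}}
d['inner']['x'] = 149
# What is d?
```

After line 1: d = {'inner': {'x': 27, 'y': 45}}
After line 2 (inner x overwritten): d = {'inner': {'x': 149, 'y': 45}}

{'inner': {'x': 149, 'y': 45}}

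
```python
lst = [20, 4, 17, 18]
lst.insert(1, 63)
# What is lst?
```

[20, 63, 4, 17, 18]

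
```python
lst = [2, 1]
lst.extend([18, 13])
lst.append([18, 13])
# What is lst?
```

After line 1: lst = [2, 1]
After line 2 (extend unpacks [18, 13]): lst = [2, 1, 18, 13]
After line 3 (append adds [18, 13] as single element): lst = [2, 1, 18, 13, [18, 13]]

[2, 1, 18, 13, [18, 13]]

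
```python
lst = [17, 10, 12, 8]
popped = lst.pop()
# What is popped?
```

8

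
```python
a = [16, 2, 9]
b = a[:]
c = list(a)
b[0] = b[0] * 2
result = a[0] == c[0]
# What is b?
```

After line 1: a = [16, 2, 9]
After line 2 (b = a[:], copy): a = [16, 2, 9], b = [16, 2, 9]
After line 3 (c = list(a) is a copy, new object): c = [16, 2, 9]
After line 4 (b[0] = 16 * 2 = 32; only b mutates (copy)): a = [16, 2, 9], b = [32, 2, 9], c = [16, 2, 9]
After line 5 (a[0] = 16, c[0] = 16; result = True)

[32, 2, 9]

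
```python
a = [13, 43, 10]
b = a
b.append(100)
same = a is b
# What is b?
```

After line 1: a = [13, 43, 10]
After line 2 (b = a is an alias, same object): a = [13, 43, 10], b = [13, 43, 10]
After line 3 (b.append mutates the shared list): a = [13, 43, 10, 100], b = [13, 43, 10, 100]
After line 4 (same = a is b; same object -> True): same = True

[13, 43, 10, 100]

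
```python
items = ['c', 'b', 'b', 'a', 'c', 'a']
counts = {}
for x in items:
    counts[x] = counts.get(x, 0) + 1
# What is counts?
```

Initial: counts = {}, items = ['c', 'b', 'b', 'a', 'c', 'a']
See 'c': counts = {'c': 1}
See 'b': counts = {'c': 1, 'b': 1}
See 'b': counts = {'c': 1, 'b': 2}
See 'a': counts = {'c': 1, 'b': 2, 'a': 1}
See 'c': counts = {'c': 2, 'b': 2, 'a': 1}
See 'a': counts = {'c': 2, 'b': 2, 'a': 2}

{'c': 2, 'b': 2, 'a': 2}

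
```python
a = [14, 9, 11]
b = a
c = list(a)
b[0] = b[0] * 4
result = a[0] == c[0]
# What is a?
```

After line 1: a = [14, 9, 11]
After line 2 (b = a, alias): a = [14, 9, 11], b = [14, 9, 11]
After line 3 (c = list(a) is a copy, new object): c = [14, 9, 11]
After line 4 (b[0] = 14 * 4 = 56; mutates shared a/b): a = b = [56, 9, 11], c = [14, 9, 11]
After line 5 (a[0] = 56, c[0] = 14; result = False)

[56, 9, 11]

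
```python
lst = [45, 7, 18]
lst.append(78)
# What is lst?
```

[45, 7, 18, 78]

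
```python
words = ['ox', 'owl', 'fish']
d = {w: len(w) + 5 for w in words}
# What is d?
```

{'ox': 7, 'owl': 8, 'fish': 9}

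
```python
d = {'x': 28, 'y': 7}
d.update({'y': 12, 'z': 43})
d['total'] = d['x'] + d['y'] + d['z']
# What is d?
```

After line 1: d = {'x': 28, 'y': 7}
After line 2 (y overwritten, z added): d = {'x': 28, 'y': 12, 'z': 43}
After line 3 (total = 28 + 12 + 43 = 83): d = {'x': 28, 'y': 12, 'z': 43, 'total': 83}

{'x': 28, 'y': 12, 'z': 43, 'total': 83}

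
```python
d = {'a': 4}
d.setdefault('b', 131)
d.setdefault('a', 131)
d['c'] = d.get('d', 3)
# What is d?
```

After line 1: d = {'a': 4}
After line 2 (setdefault adds 'b'=131): d = {'a': 4, 'b': 131}
After line 3 (setdefault 'a' no-op, already exists): d = {'a': 4, 'b': 131}
After line 4 (get('d', 3) returns default since 'd' not in d): d = {'a': 4, 'b': 131, 'c': 3}

{'a': 4, 'b': 131, 'c': 3}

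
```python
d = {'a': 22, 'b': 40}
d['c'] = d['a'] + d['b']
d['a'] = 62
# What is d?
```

After line 1: d = {'a': 22, 'b': 40}
After line 2 (d['c'] = 22 + 40): d = {'a': 22, 'b': 40, 'c': 62}
After line 3: d = {'a': 62, 'b': 40, 'c': 62}

{'a': 62, 'b': 40, 'c': 62}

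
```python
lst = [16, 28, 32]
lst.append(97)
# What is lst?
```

[16, 28, 32, 97]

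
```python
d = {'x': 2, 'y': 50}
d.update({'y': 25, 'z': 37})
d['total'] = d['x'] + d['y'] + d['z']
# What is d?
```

After line 1: d = {'x': 2, 'y': 50}
After line 2 (y overwritten, z added): d = {'x': 2, 'y': 25, 'z': 37}
After line 3 (total = 2 + 25 + 37 = 64): d = {'x': 2, 'y': 25, 'z': 37, 'total': 64}

{'x': 2, 'y': 25, 'z': 37, 'total': 64}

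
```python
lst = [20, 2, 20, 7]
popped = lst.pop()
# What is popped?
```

7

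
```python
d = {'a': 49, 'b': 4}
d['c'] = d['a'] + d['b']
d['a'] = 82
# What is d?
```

After line 1: d = {'a': 49, 'b': 4}
After line 2 (d['c'] = 49 + 4): d = {'a': 49, 'b': 4, 'c': 53}
After line 3: d = {'a': 82, 'b': 4, 'c': 53}

{'a': 82, 'b': 4, 'c': 53}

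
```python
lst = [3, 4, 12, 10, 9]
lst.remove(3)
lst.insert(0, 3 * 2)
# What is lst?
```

After line 1: lst = [3, 4, 12, 10, 9]
After line 2 (remove first 3): lst = [4, 12, 10, 9]
After line 3 (insert 6 at index 0): lst = [6, 4, 12, 10, 9]

[6, 4, 12, 10, 9]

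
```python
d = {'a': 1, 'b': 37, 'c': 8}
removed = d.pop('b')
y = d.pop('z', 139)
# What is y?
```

After line 1: d = {'a': 1, 'b': 37, 'c': 8}
After line 2 (pop 'b' returns 37): d = {'a': 1, 'c': 8}, removed = 37
After line 3 (pop 'z' missing, returns default 139): d = {'a': 1, 'c': 8}, y = 139

139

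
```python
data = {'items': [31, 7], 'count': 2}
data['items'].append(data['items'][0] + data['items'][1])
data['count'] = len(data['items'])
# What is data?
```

After line 1: data = {'items': [31, 7], 'count': 2}
After line 2 (append 31 + 7 = 38): data = {'items': [31, 7, 38], 'count': 2}
After line 3 (count = len(items) = 3): data = {'items': [31, 7, 38], 'count': 3}

{'items': [31, 7, 38], 'count': 3}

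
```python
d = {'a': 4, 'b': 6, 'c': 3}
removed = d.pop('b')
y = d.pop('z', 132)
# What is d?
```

After line 1: d = {'a': 4, 'b': 6, 'c': 3}
After line 2 (pop 'b' returns 6): d = {'a': 4, 'c': 3}, removed = 6
After line 3 (pop 'z' missing, returns default 132): d = {'a': 4, 'c': 3}, y = 132

{'a': 4, 'c': 3}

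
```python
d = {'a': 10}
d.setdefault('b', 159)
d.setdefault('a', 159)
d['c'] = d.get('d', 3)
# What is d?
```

After line 1: d = {'a': 10}
After line 2 (setdefault adds 'b'=159): d = {'a': 10, 'b': 159}
After line 3 (setdefault 'a' no-op, already exists): d = {'a': 10, 'b': 159}
After line 4 (get('d', 3) returns default since 'd' not in d): d = {'a': 10, 'b': 159, 'c': 3}

{'a': 10, 'b': 159, 'c': 3}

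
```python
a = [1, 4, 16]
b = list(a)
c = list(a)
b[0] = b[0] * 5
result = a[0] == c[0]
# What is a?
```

After line 1: a = [1, 4, 16]
After line 2 (b = list(a), copy): a = [1, 4, 16], b = [1, 4, 16]
After line 3 (c = list(a) is a copy, new object): c = [1, 4, 16]
After line 4 (b[0] = 1 * 5 = 5; only b mutates (copy)): a = [1, 4, 16], b = [5, 4, 16], c = [1, 4, 16]
After line 5 (a[0] = 1, c[0] = 1; result = True)

[1, 4, 16]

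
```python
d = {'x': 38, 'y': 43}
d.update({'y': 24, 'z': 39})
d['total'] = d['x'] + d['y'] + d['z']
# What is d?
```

After line 1: d = {'x': 38, 'y': 43}
After line 2 (y overwritten, z added): d = {'x': 38, 'y': 24, 'z': 39}
After line 3 (total = 38 + 24 + 39 = 101): d = {'x': 38, 'y': 24, 'z': 39, 'total': 101}

{'x': 38, 'y': 24, 'z': 39, 'total': 101}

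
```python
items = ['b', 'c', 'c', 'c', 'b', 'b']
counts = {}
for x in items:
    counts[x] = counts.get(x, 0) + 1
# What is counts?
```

Initial: counts = {}, items = ['b', 'c', 'c', 'c', 'b', 'b']
See 'b': counts = {'b': 1}
See 'c': counts = {'b': 1, 'c': 1}
See 'c': counts = {'b': 1, 'c': 2}
See 'c': counts = {'b': 1, 'c': 3}
See 'b': counts = {'b': 2, 'c': 3}
See 'b': counts = {'b': 3, 'c': 3}

{'b': 3, 'c': 3}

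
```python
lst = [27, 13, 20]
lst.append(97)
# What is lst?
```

[27, 13, 20, 97]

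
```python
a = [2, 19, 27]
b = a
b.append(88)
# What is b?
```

After line 1: a = [2, 19, 27]
After line 2 (b = a is an alias, same object): a = [2, 19, 27], b = [2, 19, 27]
After line 3 (b.append mutates the shared list): a = [2, 19, 27, 88], b = [2, 19, 27, 88]

[2, 19, 27, 88]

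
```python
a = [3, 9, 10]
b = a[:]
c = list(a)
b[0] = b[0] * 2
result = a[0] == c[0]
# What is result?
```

After line 1: a = [3, 9, 10]
After line 2 (b = a[:], copy): a = [3, 9, 10], b = [3, 9, 10]
After line 3 (c = list(a) is a copy, new object): c = [3, 9, 10]
After line 4 (b[0] = 3 * 2 = 6; only b mutates (copy)): a = [3, 9, 10], b = [6, 9, 10], c = [3, 9, 10]
After line 5 (a[0] = 3, c[0] = 3; result = True)

True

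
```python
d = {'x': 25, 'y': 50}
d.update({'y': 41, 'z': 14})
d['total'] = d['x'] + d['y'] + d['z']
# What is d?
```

After line 1: d = {'x': 25, 'y': 50}
After line 2 (y overwritten, z added): d = {'x': 25, 'y': 41, 'z': 14}
After line 3 (total = 25 + 41 + 14 = 80): d = {'x': 25, 'y': 41, 'z': 14, 'total': 80}

{'x': 25, 'y': 41, 'z': 14, 'total': 80}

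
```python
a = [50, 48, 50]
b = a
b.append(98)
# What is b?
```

After line 1: a = [50, 48, 50]
After line 2 (b = a is an alias, same object): a = [50, 48, 50], b = [50, 48, 50]
After line 3 (b.append mutates the shared list): a = [50, 48, 50, 98], b = [50, 48, 50, 98]

[50, 48, 50, 98]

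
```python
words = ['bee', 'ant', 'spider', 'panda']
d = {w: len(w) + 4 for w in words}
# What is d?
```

{'bee': 7, 'ant': 7, 'spider': 10, 'panda': 9}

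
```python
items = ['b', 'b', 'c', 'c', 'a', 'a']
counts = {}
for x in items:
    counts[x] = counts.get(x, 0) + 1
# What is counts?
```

Initial: counts = {}, items = ['b', 'b', 'c', 'c', 'a', 'a']
See 'b': counts = {'b': 1}
See 'b': counts = {'b': 2}
See 'c': counts = {'b': 2, 'c': 1}
See 'c': counts = {'b': 2, 'c': 2}
See 'a': counts = {'b': 2, 'c': 2, 'a': 1}
See 'a': counts = {'b': 2, 'c': 2, 'a': 2}

{'b': 2, 'c': 2, 'a': 2}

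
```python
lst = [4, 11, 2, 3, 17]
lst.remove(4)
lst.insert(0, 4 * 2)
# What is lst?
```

After line 1: lst = [4, 11, 2, 3, 17]
After line 2 (remove first 4): lst = [11, 2, 3, 17]
After line 3 (insert 8 at index 0): lst = [8, 11, 2, 3, 17]

[8, 11, 2, 3, 17]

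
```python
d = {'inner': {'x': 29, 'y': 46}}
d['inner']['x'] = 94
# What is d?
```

After line 1: d = {'inner': {'x': 29, 'y': 46}}
After line 2 (inner x overwritten): d = {'inner': {'x': 94, 'y': 46}}

{'inner': {'x': 94, 'y': 46}}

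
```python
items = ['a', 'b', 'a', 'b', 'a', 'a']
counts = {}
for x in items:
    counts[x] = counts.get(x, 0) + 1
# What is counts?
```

Initial: counts = {}, items = ['a', 'b', 'a', 'b', 'a', 'a']
See 'a': counts = {'a': 1}
See 'b': counts = {'a': 1, 'b': 1}
See 'a': counts = {'a': 2, 'b': 1}
See 'b': counts = {'a': 2, 'b': 2}
See 'a': counts = {'a': 3, 'b': 2}
See 'a': counts = {'a': 4, 'b': 2}

{'a': 4, 'b': 2}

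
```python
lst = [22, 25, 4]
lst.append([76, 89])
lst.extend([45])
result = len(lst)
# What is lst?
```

After line 1: lst = [22, 25, 4]
After line 2 (append adds [76, 89] as single element): lst = [22, 25, 4, [76, 89]]
After line 3 (extend unpacks [45], adds 45): lst = [22, 25, 4, [76, 89], 45]
After line 4: result = len(lst) = 5

[22, 25, 4, [76, 89], 45]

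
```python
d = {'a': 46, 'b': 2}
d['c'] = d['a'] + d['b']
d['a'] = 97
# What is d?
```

After line 1: d = {'a': 46, 'b': 2}
After line 2 (d['c'] = 46 + 2): d = {'a': 46, 'b': 2, 'c': 48}
After line 3: d = {'a': 97, 'b': 2, 'c': 48}

{'a': 97, 'b': 2, 'c': 48}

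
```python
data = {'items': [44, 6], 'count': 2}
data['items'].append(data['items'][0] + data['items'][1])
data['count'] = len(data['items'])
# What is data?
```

After line 1: data = {'items': [44, 6], 'count': 2}
After line 2 (append 44 + 6 = 50): data = {'items': [44, 6, 50], 'count': 2}
After line 3 (count = len(items) = 3): data = {'items': [44, 6, 50], 'count': 3}

{'items': [44, 6, 50], 'count': 3}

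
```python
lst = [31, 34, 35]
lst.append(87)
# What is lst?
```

[31, 34, 35, 87]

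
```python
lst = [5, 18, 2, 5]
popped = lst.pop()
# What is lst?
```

[5, 18, 2]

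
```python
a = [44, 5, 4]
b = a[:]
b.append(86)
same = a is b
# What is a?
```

After line 1: a = [44, 5, 4]
After line 2 (b = a[:] is a shallow copy, new object): a = [44, 5, 4], b = [44, 5, 4]
After line 3 (append only mutates b): a = [44, 5, 4], b = [44, 5, 4, 86]
After line 4 (same = a is b; different objects -> False): same = False

[44, 5, 4]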